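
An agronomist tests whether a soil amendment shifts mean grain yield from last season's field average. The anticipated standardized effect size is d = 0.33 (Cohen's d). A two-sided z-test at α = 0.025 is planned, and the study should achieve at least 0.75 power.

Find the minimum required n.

For power 0.75 need Φ(δ − z_{0.0125}) = 0.75, so δ = z_{0.0125} + z_{0.25} = 2.241 + 0.674 = 2.916.
(For δ > 0 the lower-tail rejection region contributes negligibly to power, so the one-term inversion is standard.)
δ = d·√n ⇒ n = (δ/d)² = (2.916 / 0.33)² = 78.08.
Round up to the next whole unit.

n = 79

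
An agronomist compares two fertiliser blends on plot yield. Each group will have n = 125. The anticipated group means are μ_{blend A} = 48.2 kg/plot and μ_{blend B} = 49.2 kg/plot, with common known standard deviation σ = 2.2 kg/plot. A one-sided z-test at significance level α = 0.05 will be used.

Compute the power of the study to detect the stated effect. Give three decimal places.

Power ≈ 0.974

Standardized effect: d = |μ_{blend A} − μ_{blend B}| / σ = |48.2 − 49.2| / 2.2 = 0.4545
Noncentrality parameter: λ = d·√(n/2) = 0.4545 × √(125/2) = 3.5935
One-sided α = 0.05 → critical value z_{0.05} = 1.645.
Power = P(Z > 1.645 − λ) = Φ(1.949) = 0.9743.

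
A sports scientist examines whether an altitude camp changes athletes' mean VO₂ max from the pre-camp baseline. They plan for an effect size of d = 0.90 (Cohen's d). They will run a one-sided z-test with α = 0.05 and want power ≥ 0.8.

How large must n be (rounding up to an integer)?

n = 8

For power 0.8 need Φ(δ − z_{0.05}) = 0.8, so δ = z_{0.05} + z_{0.20} = 1.645 + 0.842 = 2.486.
δ = d·√n ⇒ n = (δ/d)² = (2.486 / 0.90)² = 7.63.
Rounding up, n = 8.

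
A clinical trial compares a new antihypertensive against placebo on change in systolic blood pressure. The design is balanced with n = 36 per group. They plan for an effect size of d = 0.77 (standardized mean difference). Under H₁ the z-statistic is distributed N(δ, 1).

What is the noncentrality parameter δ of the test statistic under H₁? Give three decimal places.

δ ≈ 3.267

The noncentrality parameter scales effect size by the design's sample-size factor: δ = d·√(n/2) = 0.77 × √(36/2) = 3.2668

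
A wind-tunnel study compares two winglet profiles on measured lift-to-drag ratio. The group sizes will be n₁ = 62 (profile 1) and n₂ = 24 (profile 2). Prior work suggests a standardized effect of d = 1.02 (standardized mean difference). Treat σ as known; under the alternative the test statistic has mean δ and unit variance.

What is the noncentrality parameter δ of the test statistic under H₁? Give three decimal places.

δ ≈ 4.243

δ = d / √(1/n₁ + 1/n₂) = 1.02 / √(1/62 + 1/24) = 4.2428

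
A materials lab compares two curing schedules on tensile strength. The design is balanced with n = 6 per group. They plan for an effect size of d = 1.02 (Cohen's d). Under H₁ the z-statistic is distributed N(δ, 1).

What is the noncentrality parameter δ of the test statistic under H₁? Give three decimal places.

δ ≈ 1.767

δ = d·√(n/2) = 1.02 × √(6/2) = 1.7667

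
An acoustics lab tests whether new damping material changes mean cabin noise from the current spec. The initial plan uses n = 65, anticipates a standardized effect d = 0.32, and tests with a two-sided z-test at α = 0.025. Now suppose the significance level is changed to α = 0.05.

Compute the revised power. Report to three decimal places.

Power ≈ 0.732

δ = d·√n = 0.32 × √65 = 2.5799 (unchanged). New critical value: z_{0.025} = 1.960.
Revised power = Φ(δ − 1.960) + Φ(−δ − 1.960) = Φ(0.620) + Φ(-4.540) = 0.7324 + 0.0000 = 0.7324.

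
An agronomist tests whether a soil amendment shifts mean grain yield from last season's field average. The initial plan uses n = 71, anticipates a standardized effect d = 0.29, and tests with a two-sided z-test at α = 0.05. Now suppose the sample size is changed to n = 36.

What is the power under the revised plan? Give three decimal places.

Power ≈ 0.413

With n = 36: δ = d·√n = 0.29 × √36 = 1.7400. Critical value z_{0.025} = 1.960.
Revised power = Φ(δ − 1.960) + Φ(−δ − 1.960) = Φ(-0.220) + Φ(-3.700) = 0.4129 + 0.0001 = 0.4131.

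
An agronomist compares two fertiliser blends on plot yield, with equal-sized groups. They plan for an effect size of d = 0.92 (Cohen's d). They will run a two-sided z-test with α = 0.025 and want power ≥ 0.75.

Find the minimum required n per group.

n = 21 per group

For power 0.75 need Φ(δ − z_{0.0125}) = 0.75, so δ = z_{0.0125} + z_{0.25} = 2.241 + 0.674 = 2.916.
(Ignoring the negligible lower-tail rejection probability gives the usual closed-form inversion.)
δ = d·√(n/2) ⇒ n = 2(δ/d)² = 2 × (2.916 / 0.92)² = 20.09.
Round up to the next whole unit.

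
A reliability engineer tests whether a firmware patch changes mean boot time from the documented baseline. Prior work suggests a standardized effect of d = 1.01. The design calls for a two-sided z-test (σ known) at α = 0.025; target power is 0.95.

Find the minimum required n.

For power 0.95 need Φ(δ − z_{0.0125}) = 0.95, so δ = z_{0.0125} + z_{0.05} = 2.241 + 1.645 = 3.886.
(Ignoring the negligible lower-tail rejection probability gives the usual closed-form inversion.)
δ = d·√n ⇒ n = (δ/d)² = (3.886 / 1.01)² = 14.81.
Round up to the next whole unit.

n = 15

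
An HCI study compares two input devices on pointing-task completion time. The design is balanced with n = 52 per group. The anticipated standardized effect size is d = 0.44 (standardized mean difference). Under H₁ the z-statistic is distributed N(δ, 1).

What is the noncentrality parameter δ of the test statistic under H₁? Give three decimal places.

δ ≈ 2.244

The noncentrality parameter scales effect size by the design's sample-size factor: δ = d·√(n/2) = 0.44 × √(52/2) = 2.2436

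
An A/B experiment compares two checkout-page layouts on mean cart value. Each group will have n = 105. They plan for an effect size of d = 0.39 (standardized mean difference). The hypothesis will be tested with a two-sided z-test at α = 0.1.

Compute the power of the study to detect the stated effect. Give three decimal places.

Noncentrality parameter: δ = d·√(n/2) = 0.39 × √(105/2) = 2.8258
Critical value for a two-sided test at α = 0.1: z_{α/2} = 1.645.
Power = Φ(δ − 1.645) + Φ(−δ − 1.645) = Φ(1.181) + Φ(-4.471) = 0.8812 + 0.0000 = 0.8812.

Power ≈ 0.881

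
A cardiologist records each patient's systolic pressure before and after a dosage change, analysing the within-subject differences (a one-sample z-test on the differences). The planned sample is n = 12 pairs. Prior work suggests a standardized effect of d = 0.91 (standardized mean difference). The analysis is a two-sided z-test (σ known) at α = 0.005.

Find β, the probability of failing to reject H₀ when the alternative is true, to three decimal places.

β ≈ 0.365

Noncentrality parameter: δ = d·√n = 0.91 × √12 = 3.1523
Two-sided α = 0.005 → critical value z_{0.0025} = 2.807.
Power = Φ(δ − 2.807) + Φ(−δ − 2.807) = Φ(0.345) + Φ(-5.959) = 0.6351 + 0.0000 = 0.6351.
Type II error: β = 1 − power = 1 − 0.6351 = 0.3649.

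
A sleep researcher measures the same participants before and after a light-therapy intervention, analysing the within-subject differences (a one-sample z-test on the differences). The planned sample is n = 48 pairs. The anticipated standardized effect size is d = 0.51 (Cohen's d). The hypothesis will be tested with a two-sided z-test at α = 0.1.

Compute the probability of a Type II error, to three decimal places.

β ≈ 0.029

Noncentrality parameter: δ = d·√n = 0.51 × √48 = 3.5334
Two-sided α = 0.1 → critical value z_{0.05} = 1.645.
Power = Φ(δ − 1.645) + Φ(−δ − 1.645) = Φ(1.889) + Φ(-5.178) = 0.9705 + 0.0000 = 0.9705.
Type II error: β = 1 − power = 1 − 0.9705 = 0.0295.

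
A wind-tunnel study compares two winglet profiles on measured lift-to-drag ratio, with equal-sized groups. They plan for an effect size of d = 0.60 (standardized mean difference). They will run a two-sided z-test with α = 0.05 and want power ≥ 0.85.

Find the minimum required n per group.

Set Φ(δ − 1.960) = 0.85; then δ − 1.960 = Φ⁻¹(0.85) = 1.036, giving δ = 2.996.
(For δ > 0 the lower-tail rejection region contributes negligibly to power, so the one-term inversion is standard.)
δ = d·√(n/2) ⇒ n = 2(δ/d)² = 2 × (2.996 / 0.60)² = 49.88.
Round up to the next whole unit.

n = 50 per group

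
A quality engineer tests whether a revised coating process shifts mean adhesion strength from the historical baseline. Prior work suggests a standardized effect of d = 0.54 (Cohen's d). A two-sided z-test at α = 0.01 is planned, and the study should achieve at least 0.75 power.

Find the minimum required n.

Set Φ(δ − 2.576) = 0.75; then δ − 2.576 = Φ⁻¹(0.75) = 0.674, giving δ = 3.250.
(The Φ(−δ − z_{α/2}) term is vanishingly small for δ > 0 and is dropped in the standard sample-size formula.)
δ = d·√n ⇒ n = (δ/d)² = (3.250 / 0.54)² = 36.23.
Round up to the next whole unit.

n = 37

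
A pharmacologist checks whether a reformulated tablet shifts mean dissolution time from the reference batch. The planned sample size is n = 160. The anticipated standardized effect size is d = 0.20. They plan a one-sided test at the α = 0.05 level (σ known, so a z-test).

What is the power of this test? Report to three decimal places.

Power ≈ 0.812

Noncentrality parameter: λ = d·√n = 0.20 × √160 = 2.5298
One-sided α = 0.05 → critical value z_{0.05} = 1.645.
Power = Φ(λ − 1.645) = Φ(0.885) = 0.8119.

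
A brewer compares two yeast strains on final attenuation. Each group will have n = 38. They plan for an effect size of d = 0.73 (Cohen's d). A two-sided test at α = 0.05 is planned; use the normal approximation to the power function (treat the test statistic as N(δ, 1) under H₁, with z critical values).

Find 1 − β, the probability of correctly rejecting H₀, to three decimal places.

Noncentrality parameter: δ = d·√(n/2) = 0.73 × √(38/2) = 3.1820
Two-sided α = 0.05 → critical value z_{0.025} = 1.960.
Power = Φ(δ − 1.960) + Φ(−δ − 1.960) = Φ(1.222) + Φ(-5.142) = 0.8892 + 0.0000 = 0.8892.

Power ≈ 0.889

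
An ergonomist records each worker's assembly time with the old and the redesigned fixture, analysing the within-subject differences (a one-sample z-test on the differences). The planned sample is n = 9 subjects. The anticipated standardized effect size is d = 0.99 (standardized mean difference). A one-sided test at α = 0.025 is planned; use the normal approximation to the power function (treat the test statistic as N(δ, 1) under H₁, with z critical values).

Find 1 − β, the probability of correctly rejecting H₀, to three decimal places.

Noncentrality parameter: λ = d·√n = 0.99 × √9 = 2.9700
One-sided α = 0.025 → critical value z_{0.025} = 1.960.
Power = P(Z > 1.960 − λ) = Φ(1.010) = 0.8438.

Power ≈ 0.844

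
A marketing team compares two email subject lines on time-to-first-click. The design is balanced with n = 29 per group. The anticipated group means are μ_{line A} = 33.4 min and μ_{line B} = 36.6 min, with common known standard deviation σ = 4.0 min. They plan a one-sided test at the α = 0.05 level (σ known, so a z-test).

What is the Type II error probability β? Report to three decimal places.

Standardized effect: d = |μ_{line A} − μ_{line B}| / σ = |33.4 − 36.6| / 4.0 = 0.8000
Noncentrality parameter: δ = d·√(n/2) = 0.8000 × √(29/2) = 3.0463
One-sided α = 0.05 → critical value z_{0.05} = 1.645.
Power = Φ(δ − 1.645) = Φ(1.401) = 0.9195.
Type II error: β = 1 − power = 1 − 0.9195 = 0.0805.

β ≈ 0.081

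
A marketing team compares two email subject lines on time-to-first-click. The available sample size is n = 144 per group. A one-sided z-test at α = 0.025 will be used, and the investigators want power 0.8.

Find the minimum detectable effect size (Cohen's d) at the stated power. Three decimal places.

Need Φ(δ − 1.960) = 0.8, so δ = 1.960 + 0.842 = 2.802.
δ = d·√(n/2) ⇒ d = δ/√(n/2) = 2.802/√(144/2) = 0.3302.

d ≈ 0.330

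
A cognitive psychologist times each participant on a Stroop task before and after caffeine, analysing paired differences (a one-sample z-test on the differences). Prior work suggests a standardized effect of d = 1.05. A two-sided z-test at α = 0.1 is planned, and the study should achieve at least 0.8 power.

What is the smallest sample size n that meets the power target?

n = 6

Set Φ(δ − 1.645) = 0.8; then δ − 1.645 = Φ⁻¹(0.8) = 0.842, giving δ = 2.486.
(The Φ(−δ − z_{α/2}) term is vanishingly small for δ > 0 and is dropped in the standard sample-size formula.)
δ = d·√n ⇒ n = (δ/d)² = (2.486 / 1.05)² = 5.61.
Rounding up, n = 6.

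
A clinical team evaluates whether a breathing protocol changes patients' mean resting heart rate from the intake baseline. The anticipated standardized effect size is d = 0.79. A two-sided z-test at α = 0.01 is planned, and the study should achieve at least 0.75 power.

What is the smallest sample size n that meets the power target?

Set Φ(δ − 2.576) = 0.75; then δ − 2.576 = Φ⁻¹(0.75) = 0.674, giving δ = 3.250.
(The Φ(−δ − z_{α/2}) term is vanishingly small for δ > 0 and is dropped in the standard sample-size formula.)
δ = d·√n ⇒ n = (δ/d)² = (3.250 / 0.79)² = 16.93.
Rounding up, n = 17.

n = 17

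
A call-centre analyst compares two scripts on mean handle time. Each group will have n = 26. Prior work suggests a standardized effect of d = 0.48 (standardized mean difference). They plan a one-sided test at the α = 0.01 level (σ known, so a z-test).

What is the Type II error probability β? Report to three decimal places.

β ≈ 0.724

Noncentrality parameter: δ = d·√(n/2) = 0.48 × √(26/2) = 1.7307
One-sided α = 0.01 → critical value z_{0.01} = 2.326.
Power = P(Z > 2.326 − δ) = Φ(-0.596) = 0.2757.
Type II error: β = 1 − power = 1 − 0.2757 = 0.7243.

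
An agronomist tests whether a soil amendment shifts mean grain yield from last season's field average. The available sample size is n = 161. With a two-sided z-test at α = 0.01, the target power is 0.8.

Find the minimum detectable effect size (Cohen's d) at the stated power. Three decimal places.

d ≈ 0.269

Need Φ(δ − 2.576) = 0.8, so δ = 2.576 + 0.842 = 3.417.
(Lower-tail contribution to power is negligible for δ > 0.)
δ = d·√n ⇒ d = δ/√n = 3.417/√161 = 0.2693.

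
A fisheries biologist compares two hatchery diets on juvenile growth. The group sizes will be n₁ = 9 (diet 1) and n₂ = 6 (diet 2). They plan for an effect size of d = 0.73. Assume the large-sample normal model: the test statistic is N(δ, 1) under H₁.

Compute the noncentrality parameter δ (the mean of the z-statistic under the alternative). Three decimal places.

The noncentrality parameter scales effect size by the design's sample-size factor: δ = d / √(1/n₁ + 1/n₂) = 0.73 / √(1/9 + 1/6) = 1.3851

δ ≈ 1.385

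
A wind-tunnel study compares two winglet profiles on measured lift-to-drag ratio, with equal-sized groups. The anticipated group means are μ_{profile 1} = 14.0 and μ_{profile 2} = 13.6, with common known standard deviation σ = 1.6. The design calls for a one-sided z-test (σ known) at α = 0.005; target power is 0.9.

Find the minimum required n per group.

Standardized effect: d = |μ_{profile 1} − μ_{profile 2}| / σ = |14.0 − 13.6| / 1.6 = 0.2500
Set Φ(δ − 2.576) = 0.9; then δ − 2.576 = Φ⁻¹(0.9) = 1.282, giving δ = 3.857.
δ = d·√(n/2) ⇒ n = 2(δ/d)² = 2 × (3.857 / 0.2500)² = 476.14.
Rounding up, n = 477 per group.

n = 477 per group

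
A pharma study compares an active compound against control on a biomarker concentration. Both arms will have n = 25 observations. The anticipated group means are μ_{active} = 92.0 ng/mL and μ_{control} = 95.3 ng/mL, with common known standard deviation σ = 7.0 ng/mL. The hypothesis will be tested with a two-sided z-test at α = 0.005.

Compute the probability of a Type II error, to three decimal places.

β ≈ 0.873

Standardized effect: d = |μ_{active} − μ_{control}| / σ = |92.0 − 95.3| / 7.0 = 0.4714
Noncentrality parameter: δ = d·√(n/2) = 0.4714 × √(25/2) = 1.6668
Two-sided α = 0.005 → critical value z_{0.0025} = 2.807.
Power = Φ(δ − 2.807) + Φ(−δ − 2.807) = Φ(-1.140) + Φ(-4.474) = 0.1271 + 0.0000 = 0.1271.
Type II error: β = 1 − power = 1 − 0.1271 = 0.8729.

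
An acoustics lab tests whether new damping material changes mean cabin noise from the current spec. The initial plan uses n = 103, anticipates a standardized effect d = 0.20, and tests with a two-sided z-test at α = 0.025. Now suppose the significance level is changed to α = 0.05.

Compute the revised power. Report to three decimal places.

Power ≈ 0.528

δ = d·√n = 0.20 × √103 = 2.0298 (unchanged). New critical value: z_{0.025} = 1.960.
Revised power = Φ(δ − 1.960) + Φ(−δ − 1.960) = Φ(0.070) + Φ(-3.990) = 0.5278 + 0.0000 = 0.5279.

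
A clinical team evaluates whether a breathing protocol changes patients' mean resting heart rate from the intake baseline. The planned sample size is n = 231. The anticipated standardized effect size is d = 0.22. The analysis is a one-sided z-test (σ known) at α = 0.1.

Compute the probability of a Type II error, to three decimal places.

Noncentrality parameter: δ = d·√n = 0.22 × √231 = 3.3437
One-sided α = 0.1 → critical value z_{0.1} = 1.282.
Power = Φ(δ − 1.282) = Φ(2.062) = 0.9804.
Type II error: β = 1 − power = 1 − 0.9804 = 0.0196.

β ≈ 0.020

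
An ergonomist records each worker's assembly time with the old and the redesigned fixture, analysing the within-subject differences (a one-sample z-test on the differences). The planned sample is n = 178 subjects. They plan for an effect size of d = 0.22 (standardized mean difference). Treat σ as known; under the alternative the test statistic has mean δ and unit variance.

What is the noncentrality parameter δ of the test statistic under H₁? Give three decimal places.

δ ≈ 2.935

δ = d·√n = 0.22 × √178 = 2.9352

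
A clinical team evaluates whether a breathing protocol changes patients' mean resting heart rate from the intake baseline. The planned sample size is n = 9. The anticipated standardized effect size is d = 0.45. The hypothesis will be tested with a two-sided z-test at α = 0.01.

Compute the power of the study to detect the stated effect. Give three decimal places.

Power ≈ 0.110

Noncentrality parameter: δ = d·√n = 0.45 × √9 = 1.3500
Two-sided α = 0.01 → critical value z_{0.005} = 2.576.
Power = Φ(δ − 2.576) + Φ(−δ − 2.576) = Φ(-1.226) + Φ(-3.926) = 0.1101 + 0.0000 = 0.1102.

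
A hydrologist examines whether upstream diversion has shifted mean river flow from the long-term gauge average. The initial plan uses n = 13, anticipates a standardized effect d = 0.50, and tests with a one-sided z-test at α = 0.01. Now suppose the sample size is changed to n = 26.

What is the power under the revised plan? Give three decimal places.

Power ≈ 0.588

With n = 26: δ = d·√n = 0.50 × √26 = 2.5495. Critical value z_{0.01} = 2.326.
Revised power = Φ(δ − 2.326) = Φ(0.223) = 0.5883.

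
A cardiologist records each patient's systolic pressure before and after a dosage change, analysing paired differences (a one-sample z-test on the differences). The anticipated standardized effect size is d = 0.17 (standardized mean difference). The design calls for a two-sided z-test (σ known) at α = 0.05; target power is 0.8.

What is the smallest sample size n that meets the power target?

For power 0.8 need Φ(δ − z_{0.025}) = 0.8, so δ = z_{0.025} + z_{0.20} = 1.960 + 0.842 = 2.802.
(Ignoring the negligible lower-tail rejection probability gives the usual closed-form inversion.)
δ = d·√n ⇒ n = (δ/d)² = (2.802 / 0.17)² = 271.59.
Rounding up, n = 272.

n = 272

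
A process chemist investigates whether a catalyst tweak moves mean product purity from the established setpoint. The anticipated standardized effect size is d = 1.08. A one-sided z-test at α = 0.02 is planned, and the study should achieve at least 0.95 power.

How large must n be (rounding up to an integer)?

n = 12

For power 0.95 need Φ(δ − z_{0.02}) = 0.95, so δ = z_{0.02} + z_{0.05} = 2.054 + 1.645 = 3.699.
δ = d·√n ⇒ n = (δ/d)² = (3.699 / 1.08)² = 11.73.
Round up to the next whole unit.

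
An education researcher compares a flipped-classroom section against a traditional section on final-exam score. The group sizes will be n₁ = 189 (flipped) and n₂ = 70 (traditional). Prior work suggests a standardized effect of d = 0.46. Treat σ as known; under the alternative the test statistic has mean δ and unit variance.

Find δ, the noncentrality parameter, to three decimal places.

δ ≈ 3.288

δ = d / √(1/n₁ + 1/n₂) = 0.46 / √(1/189 + 1/70) = 3.2877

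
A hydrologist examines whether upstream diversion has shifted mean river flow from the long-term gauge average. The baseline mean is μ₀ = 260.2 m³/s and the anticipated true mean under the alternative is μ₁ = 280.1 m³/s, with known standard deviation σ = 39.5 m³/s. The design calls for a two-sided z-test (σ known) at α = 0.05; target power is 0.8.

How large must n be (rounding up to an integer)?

Standardized effect: d = |μ₁ − μ₀| / σ = |280.1 − 260.2| / 39.5 = 0.5038
Set Φ(δ − 1.960) = 0.8; then δ − 1.960 = Φ⁻¹(0.8) = 0.842, giving δ = 2.802.
(Ignoring the negligible lower-tail rejection probability gives the usual closed-form inversion.)
δ = d·√n ⇒ n = (δ/d)² = (2.802 / 0.5038)² = 30.92.
Rounding up, n = 31.

n = 31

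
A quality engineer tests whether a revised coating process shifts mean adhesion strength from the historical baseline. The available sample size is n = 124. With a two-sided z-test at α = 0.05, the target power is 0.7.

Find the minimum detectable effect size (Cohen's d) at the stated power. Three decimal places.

Need Φ(δ − 1.960) = 0.7, so δ = 1.960 + 0.524 = 2.484.
(The second rejection-region term Φ(−δ − z_{α/2}) is negligible and dropped.)
δ = d·√n ⇒ d = δ/√n = 2.484/√124 = 0.2231.

d ≈ 0.223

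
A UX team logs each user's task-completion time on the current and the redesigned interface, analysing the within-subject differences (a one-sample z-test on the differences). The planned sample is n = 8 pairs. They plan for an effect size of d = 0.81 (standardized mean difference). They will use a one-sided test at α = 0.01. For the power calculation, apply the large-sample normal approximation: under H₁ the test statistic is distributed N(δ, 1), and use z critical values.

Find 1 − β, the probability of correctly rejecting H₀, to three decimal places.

Noncentrality parameter: λ = d·√n = 0.81 × √8 = 2.2910
Critical value for a one-sided test at α = 0.01: z_α = 2.326.
Power = P(Z > 2.326 − λ) = Φ(-0.035) = 0.4859.

Power ≈ 0.486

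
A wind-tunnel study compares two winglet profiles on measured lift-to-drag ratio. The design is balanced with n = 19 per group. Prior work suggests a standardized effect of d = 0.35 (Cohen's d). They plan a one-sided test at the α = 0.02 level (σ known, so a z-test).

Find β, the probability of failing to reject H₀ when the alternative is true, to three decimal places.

β ≈ 0.835

Noncentrality parameter: δ = d·√(n/2) = 0.35 × √(19/2) = 1.0788
Critical value for a one-sided test at α = 0.02: z_α = 2.054.
Power = P(Z > 2.054 − δ) = Φ(-0.975) = 0.1648.
Type II error: β = 1 − power = 1 − 0.1648 = 0.8352.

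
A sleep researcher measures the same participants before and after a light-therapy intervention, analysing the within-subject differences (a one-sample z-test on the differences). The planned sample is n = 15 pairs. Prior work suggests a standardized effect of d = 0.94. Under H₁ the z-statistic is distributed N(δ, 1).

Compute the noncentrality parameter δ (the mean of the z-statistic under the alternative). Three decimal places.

δ ≈ 3.641

The noncentrality parameter scales effect size by the design's sample-size factor: δ = d·√n = 0.94 × √15 = 3.6406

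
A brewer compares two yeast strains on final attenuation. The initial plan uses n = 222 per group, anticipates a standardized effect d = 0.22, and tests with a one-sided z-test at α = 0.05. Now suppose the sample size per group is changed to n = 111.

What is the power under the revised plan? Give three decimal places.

Power ≈ 0.498

With n = 111 per group: δ = d·√(n/2) = 0.22 × √(111/2) = 1.6390. Critical value z_{0.05} = 1.645.
Revised power = Φ(δ − 1.645) = Φ(-0.006) = 0.4977.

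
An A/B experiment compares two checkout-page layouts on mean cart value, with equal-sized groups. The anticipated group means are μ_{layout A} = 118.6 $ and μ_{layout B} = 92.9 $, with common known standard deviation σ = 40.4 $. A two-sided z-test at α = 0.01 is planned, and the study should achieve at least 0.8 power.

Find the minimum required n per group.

n = 58 per group

Standardized effect: d = |μ_{layout A} − μ_{layout B}| / σ = |118.6 − 92.9| / 40.4 = 0.6361
Set Φ(δ − 2.576) = 0.8; then δ − 2.576 = Φ⁻¹(0.8) = 0.842, giving δ = 3.417.
(For δ > 0 the lower-tail rejection region contributes negligibly to power, so the one-term inversion is standard.)
δ = d·√(n/2) ⇒ n = 2(δ/d)² = 2 × (3.417 / 0.6361)² = 57.72.
Round up to the next whole unit.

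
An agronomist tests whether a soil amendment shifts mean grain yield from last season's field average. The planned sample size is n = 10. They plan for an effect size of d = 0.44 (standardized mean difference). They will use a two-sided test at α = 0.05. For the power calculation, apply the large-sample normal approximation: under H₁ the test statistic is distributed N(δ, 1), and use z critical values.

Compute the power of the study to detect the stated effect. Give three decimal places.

Noncentrality parameter: λ = d·√n = 0.44 × √10 = 1.3914
Critical value for a two-sided test at α = 0.05: z_{α/2} = 1.960.
Power = Φ(λ − 1.960) + Φ(−λ − 1.960) = Φ(-0.569) + Φ(-3.351) = 0.2848 + 0.0004 = 0.2852.

Power ≈ 0.285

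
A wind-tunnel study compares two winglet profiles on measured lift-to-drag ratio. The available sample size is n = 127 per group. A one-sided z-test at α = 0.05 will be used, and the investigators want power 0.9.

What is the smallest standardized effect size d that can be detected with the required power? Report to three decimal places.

Need Φ(δ − 1.645) = 0.9, so δ = 1.645 + 1.282 = 2.926.
δ = d·√(n/2) ⇒ d = δ/√(n/2) = 2.926/√(127/2) = 0.3672.

d ≈ 0.367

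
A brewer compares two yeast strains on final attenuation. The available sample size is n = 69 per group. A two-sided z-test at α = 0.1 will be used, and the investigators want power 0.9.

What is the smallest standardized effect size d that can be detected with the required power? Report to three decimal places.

d ≈ 0.498

Required noncentrality: δ = z_{0.05} + z_{0.10} = 1.645 + 1.282 = 2.926.
(Lower-tail contribution to power is negligible for δ > 0.)
δ = d·√(n/2) ⇒ d = δ/√(n/2) = 2.926/√(69/2) = 0.4982.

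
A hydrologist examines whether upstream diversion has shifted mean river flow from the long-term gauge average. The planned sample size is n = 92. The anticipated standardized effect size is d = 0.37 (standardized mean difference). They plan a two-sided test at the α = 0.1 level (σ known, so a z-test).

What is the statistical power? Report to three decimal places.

Noncentrality parameter: δ = d·√n = 0.37 × √92 = 3.5489
Critical value for a two-sided test at α = 0.1: z_{α/2} = 1.645.
Power = Φ(δ − 1.645) + Φ(−δ − 1.645) = Φ(1.904) + Φ(-5.194) = 0.9715 + 0.0000 = 0.9715.

Power ≈ 0.972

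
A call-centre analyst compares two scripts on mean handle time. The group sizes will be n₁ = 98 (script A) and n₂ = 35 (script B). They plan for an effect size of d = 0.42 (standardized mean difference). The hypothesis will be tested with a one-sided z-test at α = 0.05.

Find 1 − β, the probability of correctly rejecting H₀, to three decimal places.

Power ≈ 0.687

Noncentrality parameter: δ = d / √(1/n₁ + 1/n₂) = 0.42 / √(1/98 + 1/35) = 2.1329
One-sided α = 0.05 → critical value z_{0.05} = 1.645.
Power = P(Z > 1.645 − δ) = Φ(0.488) = 0.6872.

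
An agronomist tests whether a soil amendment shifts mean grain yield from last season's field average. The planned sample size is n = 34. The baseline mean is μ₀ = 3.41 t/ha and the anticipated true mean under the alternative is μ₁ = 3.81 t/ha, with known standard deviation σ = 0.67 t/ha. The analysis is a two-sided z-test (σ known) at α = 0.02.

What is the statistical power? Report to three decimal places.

Power ≈ 0.876

Standardized effect: d = |μ₁ − μ₀| / σ = |3.81 − 3.41| / 0.67 = 0.5970
Noncentrality parameter: δ = d·√n = 0.5970 × √34 = 3.4812
Two-sided α = 0.02 → critical value z_{0.01} = 2.326.
Power = Φ(δ − 2.326) + Φ(−δ − 2.326) = Φ(1.155) + Φ(-5.808) = 0.8759 + 0.0000 = 0.8759.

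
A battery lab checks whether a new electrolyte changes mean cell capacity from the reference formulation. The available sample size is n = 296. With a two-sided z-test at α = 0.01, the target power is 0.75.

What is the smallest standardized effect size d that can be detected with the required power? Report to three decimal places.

d ≈ 0.189

Need Φ(δ − 2.576) = 0.75, so δ = 2.576 + 0.674 = 3.250.
(The second rejection-region term Φ(−δ − z_{α/2}) is negligible and dropped.)
δ = d·√n ⇒ d = δ/√n = 3.250/√296 = 0.1889.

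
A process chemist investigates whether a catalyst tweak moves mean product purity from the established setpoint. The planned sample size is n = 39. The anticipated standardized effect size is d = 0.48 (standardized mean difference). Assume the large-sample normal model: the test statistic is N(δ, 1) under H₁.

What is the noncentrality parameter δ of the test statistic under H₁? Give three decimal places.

δ ≈ 2.998

The noncentrality parameter scales effect size by the design's sample-size factor: δ = d·√n = 0.48 × √39 = 2.9976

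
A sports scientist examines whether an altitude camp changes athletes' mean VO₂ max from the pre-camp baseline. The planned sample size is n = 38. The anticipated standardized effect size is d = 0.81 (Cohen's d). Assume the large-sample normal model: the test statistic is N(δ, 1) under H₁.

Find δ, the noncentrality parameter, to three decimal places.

δ = d·√n = 0.81 × √38 = 4.9932

δ ≈ 4.993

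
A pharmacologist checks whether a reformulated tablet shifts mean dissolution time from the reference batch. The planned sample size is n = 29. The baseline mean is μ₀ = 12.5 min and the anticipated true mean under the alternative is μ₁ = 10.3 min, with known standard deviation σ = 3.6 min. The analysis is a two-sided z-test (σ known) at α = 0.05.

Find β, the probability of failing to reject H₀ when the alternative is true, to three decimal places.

Standardized effect: d = |μ₁ − μ₀| / σ = |10.3 − 12.5| / 3.6 = 0.6111
Noncentrality parameter: δ = d·√n = 0.6111 × √29 = 3.2909
Critical value for a two-sided test at α = 0.05: z_{α/2} = 1.960.
Power = Φ(δ − 1.960) + Φ(−δ − 1.960) = Φ(1.331) + Φ(-5.251) = 0.9084 + 0.0000 = 0.9084.
Type II error: β = 1 − power = 1 − 0.9084 = 0.0916.

β ≈ 0.092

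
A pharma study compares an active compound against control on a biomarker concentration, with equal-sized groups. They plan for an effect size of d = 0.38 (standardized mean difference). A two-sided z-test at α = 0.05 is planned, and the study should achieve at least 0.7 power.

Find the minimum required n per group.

n = 86 per group

For power 0.7 need Φ(δ − z_{0.025}) = 0.7, so δ = z_{0.025} + z_{0.30} = 1.960 + 0.524 = 2.484.
(The Φ(−δ − z_{α/2}) term is vanishingly small for δ > 0 and is dropped in the standard sample-size formula.)
δ = d·√(n/2) ⇒ n = 2(δ/d)² = 2 × (2.484 / 0.38)² = 85.49.
Round up to the next whole unit.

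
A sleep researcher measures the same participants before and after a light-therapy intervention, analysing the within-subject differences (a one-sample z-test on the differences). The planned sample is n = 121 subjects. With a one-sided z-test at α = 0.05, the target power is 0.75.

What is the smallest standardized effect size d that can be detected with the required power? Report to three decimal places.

d ≈ 0.211

Required noncentrality: δ = z_{0.05} + z_{0.25} = 1.645 + 0.674 = 2.319.
δ = d·√n ⇒ d = δ/√n = 2.319/√121 = 0.2108.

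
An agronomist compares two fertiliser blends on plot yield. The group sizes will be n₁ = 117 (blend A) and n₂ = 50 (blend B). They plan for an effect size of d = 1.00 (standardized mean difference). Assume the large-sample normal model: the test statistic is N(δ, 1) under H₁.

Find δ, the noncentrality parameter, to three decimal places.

δ ≈ 5.919

δ = d / √(1/n₁ + 1/n₂) = 1.00 / √(1/117 + 1/50) = 5.9186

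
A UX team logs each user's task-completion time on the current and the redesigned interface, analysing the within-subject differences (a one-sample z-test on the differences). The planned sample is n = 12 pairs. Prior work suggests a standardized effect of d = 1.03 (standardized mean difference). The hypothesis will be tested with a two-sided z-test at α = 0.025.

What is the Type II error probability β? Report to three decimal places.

β ≈ 0.092

Noncentrality parameter: δ = d·√n = 1.03 × √12 = 3.5680
Two-sided α = 0.025 → critical value z_{0.0125} = 2.241.
Power = Φ(δ − 2.241) + Φ(−δ − 2.241) = Φ(1.327) + Φ(-5.809) = 0.9077 + 0.0000 = 0.9077.
Type II error: β = 1 − power = 1 − 0.9077 = 0.0923.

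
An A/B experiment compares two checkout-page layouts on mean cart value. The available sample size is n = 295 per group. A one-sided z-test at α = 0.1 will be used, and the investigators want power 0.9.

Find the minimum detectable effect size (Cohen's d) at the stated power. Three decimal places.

d ≈ 0.211

Required noncentrality: δ = z_{0.1} + z_{0.10} = 1.282 + 1.282 = 2.563.
δ = d·√(n/2) ⇒ d = δ/√(n/2) = 2.563/√(295/2) = 0.2110.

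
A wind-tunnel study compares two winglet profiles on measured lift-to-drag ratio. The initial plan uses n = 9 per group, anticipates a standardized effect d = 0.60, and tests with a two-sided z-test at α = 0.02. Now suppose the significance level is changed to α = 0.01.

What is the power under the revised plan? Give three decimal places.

δ = d·√(n/2) = 0.60 × √(9/2) = 1.2728 (unchanged). New critical value: z_{0.005} = 2.576.
Revised power = Φ(δ − 2.576) + Φ(−δ − 2.576) = Φ(-1.303) + Φ(-3.849) = 0.0963 + 0.0001 = 0.0963.

Power ≈ 0.096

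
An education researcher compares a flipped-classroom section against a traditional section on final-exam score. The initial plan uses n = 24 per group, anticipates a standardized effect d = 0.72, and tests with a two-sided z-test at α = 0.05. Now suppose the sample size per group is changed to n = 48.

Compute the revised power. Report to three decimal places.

Power ≈ 0.941

With n = 48 per group: δ = d·√(n/2) = 0.72 × √(48/2) = 3.5273. Critical value z_{0.025} = 1.960.
Revised power = Φ(δ − 1.960) + Φ(−δ − 1.960) = Φ(1.567) + Φ(-5.487) = 0.9415 + 0.0000 = 0.9415.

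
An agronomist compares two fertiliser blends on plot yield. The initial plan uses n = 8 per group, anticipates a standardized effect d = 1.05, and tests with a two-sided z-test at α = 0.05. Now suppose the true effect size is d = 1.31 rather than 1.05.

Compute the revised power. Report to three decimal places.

With d = 1.31: δ = d·√(n/2) = 1.31 × √(8/2) = 2.6200. Critical value z_{0.025} = 1.960.
Revised power = Φ(δ − 1.960) + Φ(−δ − 1.960) = Φ(0.660) + Φ(-4.580) = 0.7454 + 0.0000 = 0.7454.

Power ≈ 0.745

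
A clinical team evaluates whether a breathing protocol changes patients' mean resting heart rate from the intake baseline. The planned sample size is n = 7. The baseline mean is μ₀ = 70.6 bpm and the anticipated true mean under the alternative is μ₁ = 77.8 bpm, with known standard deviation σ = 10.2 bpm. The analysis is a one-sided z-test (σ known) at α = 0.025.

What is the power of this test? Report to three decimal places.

Power ≈ 0.463

Standardized effect: d = |μ₁ − μ₀| / σ = |77.8 − 70.6| / 10.2 = 0.7059
Noncentrality parameter: δ = d·√n = 0.7059 × √7 = 1.8676
One-sided α = 0.025 → critical value z_{0.025} = 1.960.
Power = P(Z > 1.960 − δ) = Φ(-0.092) = 0.4632.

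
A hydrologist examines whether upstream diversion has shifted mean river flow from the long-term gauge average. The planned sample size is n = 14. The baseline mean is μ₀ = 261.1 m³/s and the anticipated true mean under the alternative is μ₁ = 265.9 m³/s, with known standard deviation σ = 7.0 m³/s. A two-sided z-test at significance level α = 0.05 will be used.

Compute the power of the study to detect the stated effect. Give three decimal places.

Power ≈ 0.728

Standardized effect: d = |μ₁ − μ₀| / σ = |265.9 − 261.1| / 7.0 = 0.6857
Noncentrality parameter: δ = d·√n = 0.6857 × √14 = 2.5657
Two-sided α = 0.05 → critical value z_{0.025} = 1.960.
Power = Φ(δ − 1.960) + Φ(−δ − 1.960) = Φ(0.606) + Φ(-4.526) = 0.7277 + 0.0000 = 0.7277.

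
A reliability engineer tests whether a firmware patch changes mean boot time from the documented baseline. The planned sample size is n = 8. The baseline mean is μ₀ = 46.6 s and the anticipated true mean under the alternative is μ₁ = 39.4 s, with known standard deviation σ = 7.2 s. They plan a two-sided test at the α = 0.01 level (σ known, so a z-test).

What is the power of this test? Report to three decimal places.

Power ≈ 0.600

Standardized effect: d = |μ₁ − μ₀| / σ = |39.4 − 46.6| / 7.2 = 1.0000
Noncentrality parameter: δ = d·√n = 1.0000 × √8 = 2.8284
Two-sided α = 0.01 → critical value z_{0.005} = 2.576.
Power = Φ(δ − 2.576) + Φ(−δ − 2.576) = Φ(0.253) + Φ(-5.404) = 0.5997 + 0.0000 = 0.5997.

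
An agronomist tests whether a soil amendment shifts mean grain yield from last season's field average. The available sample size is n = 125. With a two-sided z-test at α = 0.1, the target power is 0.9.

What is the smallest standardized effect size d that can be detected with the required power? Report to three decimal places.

d ≈ 0.262

Required noncentrality: δ = z_{0.05} + z_{0.10} = 1.645 + 1.282 = 2.926.
(Lower-tail contribution to power is negligible for δ > 0.)
δ = d·√n ⇒ d = δ/√n = 2.926/√125 = 0.2617.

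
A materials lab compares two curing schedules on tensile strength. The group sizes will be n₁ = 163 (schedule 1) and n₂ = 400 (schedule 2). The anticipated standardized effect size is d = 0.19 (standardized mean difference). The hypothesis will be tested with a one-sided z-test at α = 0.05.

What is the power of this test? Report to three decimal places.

Noncentrality parameter: δ = d / √(1/n₁ + 1/n₂) = 0.19 / √(1/163 + 1/400) = 2.0447
Critical value for a one-sided test at α = 0.05: z_α = 1.645.
Power = Φ(δ − 1.645) = Φ(0.400) = 0.6554.

Power ≈ 0.655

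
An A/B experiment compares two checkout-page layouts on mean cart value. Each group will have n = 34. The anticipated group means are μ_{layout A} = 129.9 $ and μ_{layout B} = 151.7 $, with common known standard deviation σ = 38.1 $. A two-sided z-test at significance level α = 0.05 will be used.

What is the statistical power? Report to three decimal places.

Standardized effect: d = |μ_{layout A} − μ_{layout B}| / σ = |129.9 − 151.7| / 38.1 = 0.5722
Noncentrality parameter: δ = d·√(n/2) = 0.5722 × √(34/2) = 2.3592
Two-sided α = 0.05 → critical value z_{0.025} = 1.960.
Power = Φ(δ − 1.960) + Φ(−δ − 1.960) = Φ(0.399) + Φ(-4.319) = 0.6551 + 0.0000 = 0.6551.

Power ≈ 0.655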